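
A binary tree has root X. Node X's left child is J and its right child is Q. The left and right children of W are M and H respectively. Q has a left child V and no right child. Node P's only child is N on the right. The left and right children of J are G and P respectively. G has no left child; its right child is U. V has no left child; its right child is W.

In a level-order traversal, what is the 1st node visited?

X

Level-order visits nodes level by level from the root, left to right within each level.
Level 0: X
Level 1: J, Q
Level 2: G, P, V
Level 3: U, N, W
Level 4: M, H
Full level-order sequence: X, J, Q, G, P, V, U, N, W, M, H.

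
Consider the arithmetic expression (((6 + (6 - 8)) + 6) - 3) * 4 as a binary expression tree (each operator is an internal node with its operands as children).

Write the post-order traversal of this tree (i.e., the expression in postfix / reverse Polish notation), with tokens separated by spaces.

Post-order on an expression tree gives postfix notation: for each operator, emit left operand, right operand, then the operator.

6 6 8 - + 6 + 3 - 4 *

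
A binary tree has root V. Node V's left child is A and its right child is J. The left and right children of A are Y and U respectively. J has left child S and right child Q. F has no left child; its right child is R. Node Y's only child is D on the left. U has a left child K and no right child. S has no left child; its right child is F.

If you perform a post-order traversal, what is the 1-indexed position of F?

Post-order visits the left subtree, then the right subtree, then the node.
At V: go left to A.
  At A: go left to Y.
    At Y: go left to D.
      D is a leaf — visit D.
    At Y: no right child.
    Visit Y.
  At A: go right to U.
    At U: go left to K.
      K is a leaf — visit K.
    At U: no right child.
    Visit U.
  Visit A.
At V: go right to J.
  At J: go left to S.
    At S: no left child.
    At S: go right to F.
      At F: no left child.
      At F: go right to R.
        R is a leaf — visit R.
      Visit F.
    Visit S.
  At J: go right to Q.
    Q is a leaf — visit Q.
  Visit J.
Visit V.
Full post-order sequence: D, Y, K, U, A, R, F, S, Q, J, V.

7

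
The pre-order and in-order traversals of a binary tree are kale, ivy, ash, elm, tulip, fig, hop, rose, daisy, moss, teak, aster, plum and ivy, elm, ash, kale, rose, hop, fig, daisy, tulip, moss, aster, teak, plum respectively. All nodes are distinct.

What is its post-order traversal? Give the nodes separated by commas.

elm, ash, ivy, rose, hop, daisy, fig, aster, plum, teak, moss, tulip, kale

The first element of pre-order is the root; it splits in-order into left and right subtrees.
Root kale: left subtree has 3 nodes {ivy, elm, ash}, right has 9 {rose, hop, fig, daisy, tulip, moss, aster, teak, plum}.
  Root ivy: left subtree has 0 nodes { }, right has 2 {elm, ash}.
    Root ash: left subtree has 1 node {elm}, right has 0 { }.
  Root tulip: left subtree has 4 nodes {rose, hop, fig, daisy}, right has 4 {moss, aster, teak, plum}.
    Root fig: left subtree has 2 nodes {rose, hop}, right has 1 {daisy}.
      Root hop: left subtree has 1 node {rose}, right has 0 { }.
    Root moss: left subtree has 0 nodes { }, right has 3 {aster, teak, plum}.
      Root teak: left subtree has 1 node {aster}, right has 1 {plum}.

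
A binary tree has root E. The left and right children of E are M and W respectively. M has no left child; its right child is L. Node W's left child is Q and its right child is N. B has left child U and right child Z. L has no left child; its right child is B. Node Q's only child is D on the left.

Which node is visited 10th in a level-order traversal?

Z

Level-order visits nodes level by level from the root, left to right within each level.
Level 0: E
Level 1: M, W
Level 2: L, Q, N
Level 3: B, D
Level 4: U, Z
Full level-order sequence: E, M, W, L, Q, N, B, D, U, Z.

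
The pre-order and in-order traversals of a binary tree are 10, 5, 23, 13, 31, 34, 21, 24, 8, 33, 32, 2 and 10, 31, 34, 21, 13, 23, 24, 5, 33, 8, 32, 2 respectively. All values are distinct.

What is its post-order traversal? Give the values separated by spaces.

21 34 31 13 24 23 33 2 32 8 5 10

The first element of pre-order is the root; it splits in-order into left and right subtrees.
Root 10: left subtree has 0 nodes { }, right has 11 {31, 34, 21, 13, 23, 24, 5, 33, 8, 32, 2}.
  Root 5: left subtree has 6 nodes {31, 34, 21, 13, 23, 24}, right has 4 {33, 8, 32, 2}.
    Root 23: left subtree has 4 nodes {31, 34, 21, 13}, right has 1 {24}.
      Root 13: left subtree has 3 nodes {31, 34, 21}, right has 0 { }.
        Root 31: left subtree has 0 nodes { }, right has 2 {34, 21}.
          Root 34: left subtree has 0 nodes { }, right has 1 {21}.
    Root 8: left subtree has 1 node {33}, right has 2 {32, 2}.
      Root 32: left subtree has 0 nodes { }, right has 1 {2}.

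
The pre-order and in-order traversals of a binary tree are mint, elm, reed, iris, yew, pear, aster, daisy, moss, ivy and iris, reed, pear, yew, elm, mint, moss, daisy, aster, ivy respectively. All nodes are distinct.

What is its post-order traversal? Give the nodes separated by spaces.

iris pear yew reed elm moss daisy ivy aster mint

The first element of pre-order is the root; it splits in-order into left and right subtrees.
Root mint: left subtree has 5 nodes {iris, reed, pear, yew, elm}, right has 4 {moss, daisy, aster, ivy}.
  Root elm: left subtree has 4 nodes {iris, reed, pear, yew}, right has 0 { }.
    Root reed: left subtree has 1 node {iris}, right has 2 {pear, yew}.
      Root yew: left subtree has 1 node {pear}, right has 0 { }.
  Root aster: left subtree has 2 nodes {moss, daisy}, right has 1 {ivy}.
    Root daisy: left subtree has 1 node {moss}, right has 0 { }.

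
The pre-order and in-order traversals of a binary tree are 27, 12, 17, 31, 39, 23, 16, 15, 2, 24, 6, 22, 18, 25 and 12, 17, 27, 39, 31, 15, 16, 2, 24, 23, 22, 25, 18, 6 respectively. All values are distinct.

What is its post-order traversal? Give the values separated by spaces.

17 12 39 15 24 2 16 25 18 22 6 23 31 27

The first element of pre-order is the root; it splits in-order into left and right subtrees.
Root 27: left subtree has 2 nodes {12, 17}, right has 11 {39, 31, 15, 16, 2, 24, 23, 22, 25, 18, 6}.
  Root 12: left subtree has 0 nodes { }, right has 1 {17}.
  Root 31: left subtree has 1 node {39}, right has 9 {15, 16, 2, 24, 23, 22, 25, 18, 6}.
    Root 23: left subtree has 4 nodes {15, 16, 2, 24}, right has 4 {22, 25, 18, 6}.
      Root 16: left subtree has 1 node {15}, right has 2 {2, 24}.
        Root 2: left subtree has 0 nodes { }, right has 1 {24}.
      Root 6: left subtree has 3 nodes {22, 25, 18}, right has 0 { }.
        Root 22: left subtree has 0 nodes { }, right has 2 {25, 18}.
          Root 18: left subtree has 1 node {25}, right has 0 { }.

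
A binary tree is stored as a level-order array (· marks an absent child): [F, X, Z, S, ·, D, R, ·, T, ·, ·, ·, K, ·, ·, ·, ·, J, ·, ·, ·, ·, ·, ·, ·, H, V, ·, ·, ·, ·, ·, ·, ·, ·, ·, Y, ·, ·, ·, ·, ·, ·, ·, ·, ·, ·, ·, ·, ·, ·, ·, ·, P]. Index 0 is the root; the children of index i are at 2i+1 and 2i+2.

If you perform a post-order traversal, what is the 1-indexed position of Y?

1

Post-order visits the left subtree, then the right subtree, then the node.
At F: go left to X.
  At X: go left to S.
    At S: no left child.
    At S: go right to T.
      At T: go left to J.
        At J: no left child.
        At J: go right to Y.
          Y is a leaf — visit Y.
        Visit J.
      At T: no right child.
      Visit T.
    Visit S.
  At X: no right child.
  Visit X.
At F: go right to Z.
  At Z: go left to D.
    At D: no left child.
    At D: go right to K.
      At K: go left to H.
        H is a leaf — visit H.
      At K: go right to V.
        At V: go left to P.
          P is a leaf — visit P.
        At V: no right child.
        Visit V.
      Visit K.
    Visit D.
  At Z: go right to R.
    R is a leaf — visit R.
  Visit Z.
Visit F.
Full post-order sequence: Y, J, T, S, X, H, P, V, K, D, R, Z, F.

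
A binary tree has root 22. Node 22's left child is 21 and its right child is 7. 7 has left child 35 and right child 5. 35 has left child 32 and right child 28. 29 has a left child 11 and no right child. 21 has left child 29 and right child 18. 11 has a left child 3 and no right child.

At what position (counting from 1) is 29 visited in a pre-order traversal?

Pre-order visits the node, then its left subtree, then its right subtree.
Visit 22.
At 22: go left to 21.
  Visit 21.
  At 21: go left to 29.
    Visit 29.
    At 29: go left to 11.
      Visit 11.
      At 11: go left to 3.
        3 is a leaf — visit 3.
      At 11: no right child.
    At 29: no right child.
  At 21: go right to 18.
    18 is a leaf — visit 18.
At 22: go right to 7.
  Visit 7.
  At 7: go left to 35.
    Visit 35.
    At 35: go left to 32.
      32 is a leaf — visit 32.
    At 35: go right to 28.
      28 is a leaf — visit 28.
  At 7: go right to 5.
    5 is a leaf — visit 5.
Full pre-order sequence: 22, 21, 29, 11, 3, 18, 7, 35, 32, 28, 5.

3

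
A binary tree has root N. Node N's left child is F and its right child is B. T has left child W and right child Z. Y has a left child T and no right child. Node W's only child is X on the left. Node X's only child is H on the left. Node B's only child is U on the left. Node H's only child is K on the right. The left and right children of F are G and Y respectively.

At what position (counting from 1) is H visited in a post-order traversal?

Post-order visits the left subtree, then the right subtree, then the node.
At N: go left to F.
  At F: go left to G.
    G is a leaf — visit G.
  At F: go right to Y.
    At Y: go left to T.
      At T: go left to W.
        At W: go left to X.
          At X: go left to H.
            At H: no left child.
            At H: go right to K.
              K is a leaf — visit K.
            Visit H.
          At X: no right child.
          Visit X.
        At W: no right child.
        Visit W.
      At T: go right to Z.
        Z is a leaf — visit Z.
      Visit T.
    At Y: no right child.
    Visit Y.
  Visit F.
At N: go right to B.
  At B: go left to U.
    U is a leaf — visit U.
  At B: no right child.
  Visit B.
Visit N.
Full post-order sequence: G, K, H, X, W, Z, T, Y, F, U, B, N.

3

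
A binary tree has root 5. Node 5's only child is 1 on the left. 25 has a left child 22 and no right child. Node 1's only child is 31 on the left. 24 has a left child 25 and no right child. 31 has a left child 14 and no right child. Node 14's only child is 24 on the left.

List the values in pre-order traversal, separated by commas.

5, 1, 31, 14, 24, 25, 22

Pre-order visits the node, then its left subtree, then its right subtree.
Visit 5.
At 5: go left to 1.
  Visit 1.
  At 1: go left to 31.
    Visit 31.
    At 31: go left to 14.
      Visit 14.
      At 14: go left to 24.
        Visit 24.
        At 24: go left to 25.
          Visit 25.
          At 25: go left to 22.
            22 is a leaf — visit 22.
          At 25: no right child.
        At 24: no right child.
      At 14: no right child.
    At 31: no right child.
  At 1: no right child.
At 5: no right child.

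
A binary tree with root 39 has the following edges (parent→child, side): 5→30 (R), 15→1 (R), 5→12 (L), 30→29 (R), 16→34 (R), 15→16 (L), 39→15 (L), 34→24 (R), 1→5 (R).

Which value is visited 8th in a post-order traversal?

Post-order visits the left subtree, then the right subtree, then the node.
At 39: go left to 15.
  At 15: go left to 16.
    At 16: no left child.
    At 16: go right to 34.
      At 34: no left child.
      At 34: go right to 24.
        24 is a leaf — visit 24.
      Visit 34.
    Visit 16.
  At 15: go right to 1.
    At 1: no left child.
    At 1: go right to 5.
      At 5: go left to 12.
        12 is a leaf — visit 12.
      At 5: go right to 30.
        At 30: no left child.
        At 30: go right to 29.
          29 is a leaf — visit 29.
        Visit 30.
      Visit 5.
    Visit 1.
  Visit 15.
At 39: no right child.
Visit 39.
Full post-order sequence: 24, 34, 16, 12, 29, 30, 5, 1, 15, 39.

1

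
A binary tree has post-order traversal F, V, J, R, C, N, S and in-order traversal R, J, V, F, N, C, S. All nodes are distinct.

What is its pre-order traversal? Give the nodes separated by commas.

S, N, R, J, V, F, C

The last element of post-order is the root; it splits in-order into left and right subtrees.
Root S: left subtree has 6 nodes {R, J, V, F, N, C}, right has 0 { }.
  Root N: left subtree has 4 nodes {R, J, V, F}, right has 1 {C}.
    Root R: left subtree has 0 nodes { }, right has 3 {J, V, F}.
      Root J: left subtree has 0 nodes { }, right has 2 {V, F}.
        Root V: left subtree has 0 nodes { }, right has 1 {F}.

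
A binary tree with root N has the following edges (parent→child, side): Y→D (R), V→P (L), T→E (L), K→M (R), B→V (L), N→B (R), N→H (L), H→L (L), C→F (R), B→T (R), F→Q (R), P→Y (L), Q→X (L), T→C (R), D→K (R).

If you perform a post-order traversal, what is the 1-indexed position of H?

2

Post-order visits the left subtree, then the right subtree, then the node.
At N: go left to H.
  At H: go left to L.
    L is a leaf — visit L.
  At H: no right child.
  Visit H.
At N: go right to B.
  At B: go left to V.
    At V: go left to P.
      At P: go left to Y.
        At Y: no left child.
        At Y: go right to D.
          At D: no left child.
          At D: go right to K.
            At K: no left child.
            At K: go right to M.
              M is a leaf — visit M.
            Visit K.
          Visit D.
        Visit Y.
      At P: no right child.
      Visit P.
    At V: no right child.
    Visit V.
  At B: go right to T.
    At T: go left to E.
      E is a leaf — visit E.
    At T: go right to C.
      At C: no left child.
      At C: go right to F.
        At F: no left child.
        At F: go right to Q.
          At Q: go left to X.
            X is a leaf — visit X.
          At Q: no right child.
          Visit Q.
        Visit F.
      Visit C.
    Visit T.
  Visit B.
Visit N.
Full post-order sequence: L, H, M, K, D, Y, P, V, E, X, Q, F, C, T, B, N.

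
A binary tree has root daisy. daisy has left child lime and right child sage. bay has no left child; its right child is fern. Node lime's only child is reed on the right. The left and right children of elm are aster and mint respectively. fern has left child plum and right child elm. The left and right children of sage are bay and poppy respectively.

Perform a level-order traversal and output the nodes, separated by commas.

daisy, lime, sage, reed, bay, poppy, fern, plum, elm, aster, mint

Level-order visits nodes level by level from the root, left to right within each level.
Level 0: daisy
Level 1: lime, sage
Level 2: reed, bay, poppy
Level 3: fern
Level 4: plum, elm
Level 5: aster, mint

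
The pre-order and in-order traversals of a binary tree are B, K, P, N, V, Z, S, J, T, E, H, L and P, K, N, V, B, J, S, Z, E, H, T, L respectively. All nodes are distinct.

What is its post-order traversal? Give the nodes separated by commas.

The first element of pre-order is the root; it splits in-order into left and right subtrees.
Root B: left subtree has 4 nodes {P, K, N, V}, right has 7 {J, S, Z, E, H, T, L}.
  Root K: left subtree has 1 node {P}, right has 2 {N, V}.
    Root N: left subtree has 0 nodes { }, right has 1 {V}.
  Root Z: left subtree has 2 nodes {J, S}, right has 4 {E, H, T, L}.
    Root S: left subtree has 1 node {J}, right has 0 { }.
    Root T: left subtree has 2 nodes {E, H}, right has 1 {L}.
      Root E: left subtree has 0 nodes { }, right has 1 {H}.

P, V, N, K, J, S, H, E, L, T, Z, B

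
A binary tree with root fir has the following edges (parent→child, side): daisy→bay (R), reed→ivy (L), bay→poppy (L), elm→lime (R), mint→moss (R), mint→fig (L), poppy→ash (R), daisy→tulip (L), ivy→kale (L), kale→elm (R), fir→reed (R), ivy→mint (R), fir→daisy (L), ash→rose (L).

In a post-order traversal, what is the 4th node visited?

Post-order visits the left subtree, then the right subtree, then the node.
At fir: go left to daisy.
  At daisy: go left to tulip.
    tulip is a leaf — visit tulip.
  At daisy: go right to bay.
    At bay: go left to poppy.
      At poppy: no left child.
      At poppy: go right to ash.
        At ash: go left to rose.
          rose is a leaf — visit rose.
        At ash: no right child.
        Visit ash.
      Visit poppy.
    At bay: no right child.
    Visit bay.
  Visit daisy.
At fir: go right to reed.
  At reed: go left to ivy.
    At ivy: go left to kale.
      At kale: no left child.
      At kale: go right to elm.
        At elm: no left child.
        At elm: go right to lime.
          lime is a leaf — visit lime.
        Visit elm.
      Visit kale.
    At ivy: go right to mint.
      At mint: go left to fig.
        fig is a leaf — visit fig.
      At mint: go right to moss.
        moss is a leaf — visit moss.
      Visit mint.
    Visit ivy.
  At reed: no right child.
  Visit reed.
Visit fir.
Full post-order sequence: tulip, rose, ash, poppy, bay, daisy, lime, elm, kale, fig, moss, mint, ivy, reed, fir.

poppy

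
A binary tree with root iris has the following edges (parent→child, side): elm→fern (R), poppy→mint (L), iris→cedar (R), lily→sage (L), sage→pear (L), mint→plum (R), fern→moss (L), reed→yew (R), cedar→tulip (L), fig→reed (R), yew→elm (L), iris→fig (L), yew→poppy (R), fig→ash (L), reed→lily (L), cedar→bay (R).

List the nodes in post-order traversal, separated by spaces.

Post-order visits the left subtree, then the right subtree, then the node.
At iris: go left to fig.
  At fig: go left to ash.
    ash is a leaf — visit ash.
  At fig: go right to reed.
    At reed: go left to lily.
      At lily: go left to sage.
        At sage: go left to pear.
          pear is a leaf — visit pear.
        At sage: no right child.
        Visit sage.
      At lily: no right child.
      Visit lily.
    At reed: go right to yew.
      At yew: go left to elm.
        At elm: no left child.
        At elm: go right to fern.
          At fern: go left to moss.
            moss is a leaf — visit moss.
          At fern: no right child.
          Visit fern.
        Visit elm.
      At yew: go right to poppy.
        At poppy: go left to mint.
          At mint: no left child.
          At mint: go right to plum.
            plum is a leaf — visit plum.
          Visit mint.
        At poppy: no right child.
        Visit poppy.
      Visit yew.
    Visit reed.
  Visit fig.
At iris: go right to cedar.
  At cedar: go left to tulip.
    tulip is a leaf — visit tulip.
  At cedar: go right to bay.
    bay is a leaf — visit bay.
  Visit cedar.
Visit iris.

ash pear sage lily moss fern elm plum mint poppy yew reed fig tulip bay cedar iris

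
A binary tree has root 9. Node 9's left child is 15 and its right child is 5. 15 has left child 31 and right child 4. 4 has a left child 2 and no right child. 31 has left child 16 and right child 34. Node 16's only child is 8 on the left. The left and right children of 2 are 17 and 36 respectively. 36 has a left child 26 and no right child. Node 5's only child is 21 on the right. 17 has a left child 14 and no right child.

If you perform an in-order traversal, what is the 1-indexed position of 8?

In-order visits the left subtree, then the node, then the right subtree.
At 9: go left to 15.
  At 15: go left to 31.
    At 31: go left to 16.
      At 16: go left to 8.
        8 is a leaf — visit 8.
      Visit 16.
      At 16: no right child.
    Visit 31.
    At 31: go right to 34.
      34 is a leaf — visit 34.
  Visit 15.
  At 15: go right to 4.
    At 4: go left to 2.
      At 2: go left to 17.
        At 17: go left to 14.
          14 is a leaf — visit 14.
        Visit 17.
        At 17: no right child.
      Visit 2.
      At 2: go right to 36.
        At 36: go left to 26.
          26 is a leaf — visit 26.
        Visit 36.
        At 36: no right child.
    Visit 4.
    At 4: no right child.
Visit 9.
At 9: go right to 5.
  At 5: no left child.
  Visit 5.
  At 5: go right to 21.
    21 is a leaf — visit 21.
Full in-order sequence: 8, 16, 31, 34, 15, 14, 17, 2, 26, 36, 4, 9, 5, 21.

1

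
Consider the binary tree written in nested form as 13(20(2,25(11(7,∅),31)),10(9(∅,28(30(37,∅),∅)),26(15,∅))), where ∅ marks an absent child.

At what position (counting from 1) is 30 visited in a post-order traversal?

8

Post-order visits the left subtree, then the right subtree, then the node.
At 13: go left to 20.
  At 20: go left to 2.
    2 is a leaf — visit 2.
  At 20: go right to 25.
    At 25: go left to 11.
      At 11: go left to 7.
        7 is a leaf — visit 7.
      At 11: no right child.
      Visit 11.
    At 25: go right to 31.
      31 is a leaf — visit 31.
    Visit 25.
  Visit 20.
At 13: go right to 10.
  At 10: go left to 9.
    At 9: no left child.
    At 9: go right to 28.
      At 28: go left to 30.
        At 30: go left to 37.
          37 is a leaf — visit 37.
        At 30: no right child.
        Visit 30.
      At 28: no right child.
      Visit 28.
    Visit 9.
  At 10: go right to 26.
    At 26: go left to 15.
      15 is a leaf — visit 15.
    At 26: no right child.
    Visit 26.
  Visit 10.
Visit 13.
Full post-order sequence: 2, 7, 11, 31, 25, 20, 37, 30, 28, 9, 15, 26, 10, 13.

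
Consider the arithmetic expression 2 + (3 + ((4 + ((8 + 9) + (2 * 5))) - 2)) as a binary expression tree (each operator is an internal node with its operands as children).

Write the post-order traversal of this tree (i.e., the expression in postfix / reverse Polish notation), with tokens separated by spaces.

2 3 4 8 9 + 2 5 * + + 2 - + +

Post-order on an expression tree gives postfix notation: for each operator, emit left operand, right operand, then the operator.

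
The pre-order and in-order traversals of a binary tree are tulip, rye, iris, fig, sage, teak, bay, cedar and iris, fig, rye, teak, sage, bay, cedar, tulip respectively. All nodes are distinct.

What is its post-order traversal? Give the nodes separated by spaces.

The first element of pre-order is the root; it splits in-order into left and right subtrees.
Root tulip: left subtree has 7 nodes {iris, fig, rye, teak, sage, bay, cedar}, right has 0 { }.
  Root rye: left subtree has 2 nodes {iris, fig}, right has 4 {teak, sage, bay, cedar}.
    Root iris: left subtree has 0 nodes { }, right has 1 {fig}.
    Root sage: left subtree has 1 node {teak}, right has 2 {bay, cedar}.
      Root bay: left subtree has 0 nodes { }, right has 1 {cedar}.

fig iris teak cedar bay sage rye tulip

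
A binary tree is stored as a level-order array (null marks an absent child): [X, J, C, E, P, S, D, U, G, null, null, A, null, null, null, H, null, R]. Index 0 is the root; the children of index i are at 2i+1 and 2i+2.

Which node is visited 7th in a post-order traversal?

J

Post-order visits the left subtree, then the right subtree, then the node.
At X: go left to J.
  At J: go left to E.
    At E: go left to U.
      At U: go left to H.
        H is a leaf — visit H.
      At U: no right child.
      Visit U.
    At E: go right to G.
      At G: go left to R.
        R is a leaf — visit R.
      At G: no right child.
      Visit G.
    Visit E.
  At J: go right to P.
    P is a leaf — visit P.
  Visit J.
At X: go right to C.
  At C: go left to S.
    At S: go left to A.
      A is a leaf — visit A.
    At S: no right child.
    Visit S.
  At C: go right to D.
    D is a leaf — visit D.
  Visit C.
Visit X.
Full post-order sequence: H, U, R, G, E, P, J, A, S, D, C, X.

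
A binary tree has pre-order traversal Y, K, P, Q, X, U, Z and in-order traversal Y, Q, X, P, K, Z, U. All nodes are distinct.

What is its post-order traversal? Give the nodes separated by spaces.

X Q P Z U K Y

The first element of pre-order is the root; it splits in-order into left and right subtrees.
Root Y: left subtree has 0 nodes { }, right has 6 {Q, X, P, K, Z, U}.
  Root K: left subtree has 3 nodes {Q, X, P}, right has 2 {Z, U}.
    Root P: left subtree has 2 nodes {Q, X}, right has 0 { }.
      Root Q: left subtree has 0 nodes { }, right has 1 {X}.
    Root U: left subtree has 1 node {Z}, right has 0 { }.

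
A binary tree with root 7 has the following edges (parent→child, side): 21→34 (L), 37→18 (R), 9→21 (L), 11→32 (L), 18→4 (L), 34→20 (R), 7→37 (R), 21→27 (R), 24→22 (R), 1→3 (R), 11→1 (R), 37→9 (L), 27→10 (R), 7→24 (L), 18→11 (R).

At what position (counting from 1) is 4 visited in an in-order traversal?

11

In-order visits the left subtree, then the node, then the right subtree.
At 7: go left to 24.
  At 24: no left child.
  Visit 24.
  At 24: go right to 22.
    22 is a leaf — visit 22.
Visit 7.
At 7: go right to 37.
  At 37: go left to 9.
    At 9: go left to 21.
      At 21: go left to 34.
        At 34: no left child.
        Visit 34.
        At 34: go right to 20.
          20 is a leaf — visit 20.
      Visit 21.
      At 21: go right to 27.
        At 27: no left child.
        Visit 27.
        At 27: go right to 10.
          10 is a leaf — visit 10.
    Visit 9.
    At 9: no right child.
  Visit 37.
  At 37: go right to 18.
    At 18: go left to 4.
      4 is a leaf — visit 4.
    Visit 18.
    At 18: go right to 11.
      At 11: go left to 32.
        32 is a leaf — visit 32.
      Visit 11.
      At 11: go right to 1.
        At 1: no left child.
        Visit 1.
        At 1: go right to 3.
          3 is a leaf — visit 3.
Full in-order sequence: 24, 22, 7, 34, 20, 21, 27, 10, 9, 37, 4, 18, 32, 11, 1, 3.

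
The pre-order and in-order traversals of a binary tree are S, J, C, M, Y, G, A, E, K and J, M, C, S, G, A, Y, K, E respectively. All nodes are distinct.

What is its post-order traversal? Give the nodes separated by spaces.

M C J A G K E Y S

The first element of pre-order is the root; it splits in-order into left and right subtrees.
Root S: left subtree has 3 nodes {J, M, C}, right has 5 {G, A, Y, K, E}.
  Root J: left subtree has 0 nodes { }, right has 2 {M, C}.
    Root C: left subtree has 1 node {M}, right has 0 { }.
  Root Y: left subtree has 2 nodes {G, A}, right has 2 {K, E}.
    Root G: left subtree has 0 nodes { }, right has 1 {A}.
    Root E: left subtree has 1 node {K}, right has 0 { }.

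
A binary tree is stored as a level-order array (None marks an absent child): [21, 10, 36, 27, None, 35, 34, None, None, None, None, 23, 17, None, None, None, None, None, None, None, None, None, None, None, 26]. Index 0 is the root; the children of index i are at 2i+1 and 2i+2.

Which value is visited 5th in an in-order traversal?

In-order visits the left subtree, then the node, then the right subtree.
At 21: go left to 10.
  At 10: go left to 27.
    27 is a leaf — visit 27.
  Visit 10.
  At 10: no right child.
Visit 21.
At 21: go right to 36.
  At 36: go left to 35.
    At 35: go left to 23.
      At 23: no left child.
      Visit 23.
      At 23: go right to 26.
        26 is a leaf — visit 26.
    Visit 35.
    At 35: go right to 17.
      17 is a leaf — visit 17.
  Visit 36.
  At 36: go right to 34.
    34 is a leaf — visit 34.
Full in-order sequence: 27, 10, 21, 23, 26, 35, 17, 36, 34.

26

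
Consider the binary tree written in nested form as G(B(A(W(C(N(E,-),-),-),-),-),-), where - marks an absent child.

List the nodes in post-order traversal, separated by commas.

E, N, C, W, A, B, G

Post-order visits the left subtree, then the right subtree, then the node.
At G: go left to B.
  At B: go left to A.
    At A: go left to W.
      At W: go left to C.
        At C: go left to N.
          At N: go left to E.
            E is a leaf — visit E.
          At N: no right child.
          Visit N.
        At C: no right child.
        Visit C.
      At W: no right child.
      Visit W.
    At A: no right child.
    Visit A.
  At B: no right child.
  Visit B.
At G: no right child.
Visit G.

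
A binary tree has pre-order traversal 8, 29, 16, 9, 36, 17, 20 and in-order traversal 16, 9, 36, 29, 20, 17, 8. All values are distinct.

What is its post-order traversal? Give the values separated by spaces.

36 9 16 20 17 29 8

The first element of pre-order is the root; it splits in-order into left and right subtrees.
Root 8: left subtree has 6 nodes {16, 9, 36, 29, 20, 17}, right has 0 { }.
  Root 29: left subtree has 3 nodes {16, 9, 36}, right has 2 {20, 17}.
    Root 16: left subtree has 0 nodes { }, right has 2 {9, 36}.
      Root 9: left subtree has 0 nodes { }, right has 1 {36}.
    Root 17: left subtree has 1 node {20}, right has 0 { }.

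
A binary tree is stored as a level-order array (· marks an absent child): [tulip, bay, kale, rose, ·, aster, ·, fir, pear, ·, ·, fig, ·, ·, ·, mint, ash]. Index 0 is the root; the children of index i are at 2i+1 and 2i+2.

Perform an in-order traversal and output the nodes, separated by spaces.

In-order visits the left subtree, then the node, then the right subtree.
At tulip: go left to bay.
  At bay: go left to rose.
    At rose: go left to fir.
      At fir: go left to mint.
        mint is a leaf — visit mint.
      Visit fir.
      At fir: go right to ash.
        ash is a leaf — visit ash.
    Visit rose.
    At rose: go right to pear.
      pear is a leaf — visit pear.
  Visit bay.
  At bay: no right child.
Visit tulip.
At tulip: go right to kale.
  At kale: go left to aster.
    At aster: go left to fig.
      fig is a leaf — visit fig.
    Visit aster.
    At aster: no right child.
  Visit kale.
  At kale: no right child.

mint fir ash rose pear bay tulip fig aster kale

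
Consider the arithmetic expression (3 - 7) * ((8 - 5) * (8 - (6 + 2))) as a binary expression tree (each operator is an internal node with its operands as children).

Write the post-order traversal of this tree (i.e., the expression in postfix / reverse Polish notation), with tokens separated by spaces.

Post-order on an expression tree gives postfix notation: for each operator, emit left operand, right operand, then the operator.

3 7 - 8 5 - 8 6 2 + - * *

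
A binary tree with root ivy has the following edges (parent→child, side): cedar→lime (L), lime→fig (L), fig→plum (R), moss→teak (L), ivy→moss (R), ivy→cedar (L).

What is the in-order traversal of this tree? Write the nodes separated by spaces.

fig plum lime cedar ivy teak moss

In-order visits the left subtree, then the node, then the right subtree.
At ivy: go left to cedar.
  At cedar: go left to lime.
    At lime: go left to fig.
      At fig: no left child.
      Visit fig.
      At fig: go right to plum.
        plum is a leaf — visit plum.
    Visit lime.
    At lime: no right child.
  Visit cedar.
  At cedar: no right child.
Visit ivy.
At ivy: go right to moss.
  At moss: go left to teak.
    teak is a leaf — visit teak.
  Visit moss.
  At moss: no right child.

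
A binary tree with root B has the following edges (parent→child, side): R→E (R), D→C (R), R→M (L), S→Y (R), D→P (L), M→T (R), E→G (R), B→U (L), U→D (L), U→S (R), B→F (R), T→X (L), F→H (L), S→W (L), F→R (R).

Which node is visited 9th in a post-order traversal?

Post-order visits the left subtree, then the right subtree, then the node.
At B: go left to U.
  At U: go left to D.
    At D: go left to P.
      P is a leaf — visit P.
    At D: go right to C.
      C is a leaf — visit C.
    Visit D.
  At U: go right to S.
    At S: go left to W.
      W is a leaf — visit W.
    At S: go right to Y.
      Y is a leaf — visit Y.
    Visit S.
  Visit U.
At B: go right to F.
  At F: go left to H.
    H is a leaf — visit H.
  At F: go right to R.
    At R: go left to M.
      At M: no left child.
      At M: go right to T.
        At T: go left to X.
          X is a leaf — visit X.
        At T: no right child.
        Visit T.
      Visit M.
    At R: go right to E.
      At E: no left child.
      At E: go right to G.
        G is a leaf — visit G.
      Visit E.
    Visit R.
  Visit F.
Visit B.
Full post-order sequence: P, C, D, W, Y, S, U, H, X, T, M, G, E, R, F, B.

X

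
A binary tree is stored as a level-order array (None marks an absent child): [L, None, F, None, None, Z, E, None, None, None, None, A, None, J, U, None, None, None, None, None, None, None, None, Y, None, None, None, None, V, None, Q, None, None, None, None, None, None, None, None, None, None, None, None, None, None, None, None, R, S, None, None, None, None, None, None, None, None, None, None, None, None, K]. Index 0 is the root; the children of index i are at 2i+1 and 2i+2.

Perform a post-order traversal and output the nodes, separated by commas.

R, S, Y, A, Z, V, J, K, Q, U, E, F, L

Post-order visits the left subtree, then the right subtree, then the node.
At L: no left child.
At L: go right to F.
  At F: go left to Z.
    At Z: go left to A.
      At A: go left to Y.
        At Y: go left to R.
          R is a leaf — visit R.
        At Y: go right to S.
          S is a leaf — visit S.
        Visit Y.
      At A: no right child.
      Visit A.
    At Z: no right child.
    Visit Z.
  At F: go right to E.
    At E: go left to J.
      At J: no left child.
      At J: go right to V.
        V is a leaf — visit V.
      Visit J.
    At E: go right to U.
      At U: no left child.
      At U: go right to Q.
        At Q: go left to K.
          K is a leaf — visit K.
        At Q: no right child.
        Visit Q.
      Visit U.
    Visit E.
  Visit F.
Visit L.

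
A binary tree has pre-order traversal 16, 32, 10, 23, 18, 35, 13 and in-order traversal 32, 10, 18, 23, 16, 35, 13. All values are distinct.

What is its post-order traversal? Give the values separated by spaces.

18 23 10 32 13 35 16

The first element of pre-order is the root; it splits in-order into left and right subtrees.
Root 16: left subtree has 4 nodes {32, 10, 18, 23}, right has 2 {35, 13}.
  Root 32: left subtree has 0 nodes { }, right has 3 {10, 18, 23}.
    Root 10: left subtree has 0 nodes { }, right has 2 {18, 23}.
      Root 23: left subtree has 1 node {18}, right has 0 { }.
  Root 35: left subtree has 0 nodes { }, right has 1 {13}.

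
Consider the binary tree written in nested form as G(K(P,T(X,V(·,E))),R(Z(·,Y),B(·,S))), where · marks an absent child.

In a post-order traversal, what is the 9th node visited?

Post-order visits the left subtree, then the right subtree, then the node.
At G: go left to K.
  At K: go left to P.
    P is a leaf — visit P.
  At K: go right to T.
    At T: go left to X.
      X is a leaf — visit X.
    At T: go right to V.
      At V: no left child.
      At V: go right to E.
        E is a leaf — visit E.
      Visit V.
    Visit T.
  Visit K.
At G: go right to R.
  At R: go left to Z.
    At Z: no left child.
    At Z: go right to Y.
      Y is a leaf — visit Y.
    Visit Z.
  At R: go right to B.
    At B: no left child.
    At B: go right to S.
      S is a leaf — visit S.
    Visit B.
  Visit R.
Visit G.
Full post-order sequence: P, X, E, V, T, K, Y, Z, S, B, R, G.

S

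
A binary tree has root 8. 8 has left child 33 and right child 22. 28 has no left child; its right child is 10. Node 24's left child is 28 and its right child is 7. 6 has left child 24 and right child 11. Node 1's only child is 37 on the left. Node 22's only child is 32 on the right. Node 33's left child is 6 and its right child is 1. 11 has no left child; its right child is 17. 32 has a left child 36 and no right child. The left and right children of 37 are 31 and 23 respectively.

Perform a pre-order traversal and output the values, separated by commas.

8, 33, 6, 24, 28, 10, 7, 11, 17, 1, 37, 31, 23, 22, 32, 36

Pre-order visits the node, then its left subtree, then its right subtree.
Visit 8.
At 8: go left to 33.
  Visit 33.
  At 33: go left to 6.
    Visit 6.
    At 6: go left to 24.
      Visit 24.
      At 24: go left to 28.
        Visit 28.
        At 28: no left child.
        At 28: go right to 10.
          10 is a leaf — visit 10.
      At 24: go right to 7.
        7 is a leaf — visit 7.
    At 6: go right to 11.
      Visit 11.
      At 11: no left child.
      At 11: go right to 17.
        17 is a leaf — visit 17.
  At 33: go right to 1.
    Visit 1.
    At 1: go left to 37.
      Visit 37.
      At 37: go left to 31.
        31 is a leaf — visit 31.
      At 37: go right to 23.
        23 is a leaf — visit 23.
    At 1: no right child.
At 8: go right to 22.
  Visit 22.
  At 22: no left child.
  At 22: go right to 32.
    Visit 32.
    At 32: go left to 36.
      36 is a leaf — visit 36.
    At 32: no right child.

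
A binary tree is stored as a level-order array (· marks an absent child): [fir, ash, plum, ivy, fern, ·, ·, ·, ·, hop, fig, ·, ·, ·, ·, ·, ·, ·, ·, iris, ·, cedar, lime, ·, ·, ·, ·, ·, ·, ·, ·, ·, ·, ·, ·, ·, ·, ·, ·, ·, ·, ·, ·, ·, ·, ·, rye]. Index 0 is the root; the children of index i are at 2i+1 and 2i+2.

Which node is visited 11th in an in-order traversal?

plum

In-order visits the left subtree, then the node, then the right subtree.
At fir: go left to ash.
  At ash: go left to ivy.
    ivy is a leaf — visit ivy.
  Visit ash.
  At ash: go right to fern.
    At fern: go left to hop.
      At hop: go left to iris.
        iris is a leaf — visit iris.
      Visit hop.
      At hop: no right child.
    Visit fern.
    At fern: go right to fig.
      At fig: go left to cedar.
        cedar is a leaf — visit cedar.
      Visit fig.
      At fig: go right to lime.
        At lime: no left child.
        Visit lime.
        At lime: go right to rye.
          rye is a leaf — visit rye.
Visit fir.
At fir: go right to plum.
  plum is a leaf — visit plum.
Full in-order sequence: ivy, ash, iris, hop, fern, cedar, fig, lime, rye, fir, plum.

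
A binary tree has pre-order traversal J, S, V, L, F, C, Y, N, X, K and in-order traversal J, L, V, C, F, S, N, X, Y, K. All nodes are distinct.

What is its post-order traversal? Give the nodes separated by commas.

L, C, F, V, X, N, K, Y, S, J

The first element of pre-order is the root; it splits in-order into left and right subtrees.
Root J: left subtree has 0 nodes { }, right has 9 {L, V, C, F, S, N, X, Y, K}.
  Root S: left subtree has 4 nodes {L, V, C, F}, right has 4 {N, X, Y, K}.
    Root V: left subtree has 1 node {L}, right has 2 {C, F}.
      Root F: left subtree has 1 node {C}, right has 0 { }.
    Root Y: left subtree has 2 nodes {N, X}, right has 1 {K}.
      Root N: left subtree has 0 nodes { }, right has 1 {X}.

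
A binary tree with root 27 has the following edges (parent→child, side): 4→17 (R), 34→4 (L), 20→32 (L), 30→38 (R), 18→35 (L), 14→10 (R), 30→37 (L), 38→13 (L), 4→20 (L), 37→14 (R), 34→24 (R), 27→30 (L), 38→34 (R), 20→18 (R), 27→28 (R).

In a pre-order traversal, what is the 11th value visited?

32

Pre-order visits the node, then its left subtree, then its right subtree.
Visit 27.
At 27: go left to 30.
  Visit 30.
  At 30: go left to 37.
    Visit 37.
    At 37: no left child.
    At 37: go right to 14.
      Visit 14.
      At 14: no left child.
      At 14: go right to 10.
        10 is a leaf — visit 10.
  At 30: go right to 38.
    Visit 38.
    At 38: go left to 13.
      13 is a leaf — visit 13.
    At 38: go right to 34.
      Visit 34.
      At 34: go left to 4.
        Visit 4.
        At 4: go left to 20.
          Visit 20.
          At 20: go left to 32.
            32 is a leaf — visit 32.
          At 20: go right to 18.
            Visit 18.
            At 18: go left to 35.
              35 is a leaf — visit 35.
            At 18: no right child.
        At 4: go right to 17.
          17 is a leaf — visit 17.
      At 34: go right to 24.
        24 is a leaf — visit 24.
At 27: go right to 28.
  28 is a leaf — visit 28.
Full pre-order sequence: 27, 30, 37, 14, 10, 38, 13, 34, 4, 20, 32, 18, 35, 17, 24, 28.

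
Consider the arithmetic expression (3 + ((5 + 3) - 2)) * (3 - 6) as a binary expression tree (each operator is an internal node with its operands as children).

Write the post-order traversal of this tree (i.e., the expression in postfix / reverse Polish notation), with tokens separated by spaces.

Post-order on an expression tree gives postfix notation: for each operator, emit left operand, right operand, then the operator.

3 5 3 + 2 - + 3 6 - *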